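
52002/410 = 126+171/205 ≈ 126.83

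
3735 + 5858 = 9593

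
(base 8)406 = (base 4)10012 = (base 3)100201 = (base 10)262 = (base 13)172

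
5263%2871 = 2392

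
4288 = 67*64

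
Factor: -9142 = -1*2^1*7^1*653^1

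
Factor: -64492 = -1*2^2*23^1*701^1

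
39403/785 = 50 + 153/785 ≈ 50.19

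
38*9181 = 348878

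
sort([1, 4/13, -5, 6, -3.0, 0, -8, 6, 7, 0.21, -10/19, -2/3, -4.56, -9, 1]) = [-9, -8, -5, -4.56, -3.0, -2/3, -10/19, 0, 0.21, 4/13, 1, 1, 6, 6, 7]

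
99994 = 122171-22177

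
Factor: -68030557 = -1*7^1*9718651^1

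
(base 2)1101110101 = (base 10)885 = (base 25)1aa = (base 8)1565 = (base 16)375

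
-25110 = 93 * (-270)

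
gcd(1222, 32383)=611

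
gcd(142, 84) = 2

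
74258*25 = 1856450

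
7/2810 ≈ 0.00249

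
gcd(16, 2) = 2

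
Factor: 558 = 2^1*3^2*31^1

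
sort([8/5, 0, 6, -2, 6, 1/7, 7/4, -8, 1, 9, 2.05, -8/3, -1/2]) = [-8, -8/3, -2, -1/2, 0, 1/7, 1, 8/5, 7/4, 2.05, 6, 6, 9]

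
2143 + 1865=4008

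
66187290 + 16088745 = 82276035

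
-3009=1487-4496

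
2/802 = 1/401 ≈ 0.00249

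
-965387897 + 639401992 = -325985905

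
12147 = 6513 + 5634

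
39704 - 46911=-7207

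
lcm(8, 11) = 88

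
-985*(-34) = 33490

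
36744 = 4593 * 8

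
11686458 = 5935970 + 5750488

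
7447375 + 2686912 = 10134287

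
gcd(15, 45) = 15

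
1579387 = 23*68669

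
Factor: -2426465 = -1 * 5^1 * 149^1 * 3257^1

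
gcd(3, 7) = 1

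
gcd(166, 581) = 83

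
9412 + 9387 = 18799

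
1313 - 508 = 805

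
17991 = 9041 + 8950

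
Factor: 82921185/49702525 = 3^3 * 5^ (-1) * 389^1 * 1579^1 * 1988101^ (-1) = 16584237/9940505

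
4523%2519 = 2004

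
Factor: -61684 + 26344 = -1*2^2*3^1*5^1*19^1*31^1 = -35340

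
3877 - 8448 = -4571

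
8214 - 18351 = -10137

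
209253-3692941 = -3483688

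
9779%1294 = 721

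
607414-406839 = 200575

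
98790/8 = 49395/4 = 12348.75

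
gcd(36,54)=18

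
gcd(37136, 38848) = 16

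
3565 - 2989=576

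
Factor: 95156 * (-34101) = -1 * 2^2 * 3^4 * 421^1 * 23789^1 = -3244914756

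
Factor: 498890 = 2^1 * 5^1 * 7^1 * 7127^1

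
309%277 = 32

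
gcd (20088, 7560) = 216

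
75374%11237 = 7952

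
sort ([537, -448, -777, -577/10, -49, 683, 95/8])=[-777, -448, -577/10, -49, 95/8, 537, 683]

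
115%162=115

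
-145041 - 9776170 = -9921211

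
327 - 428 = -101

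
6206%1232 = 46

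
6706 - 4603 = 2103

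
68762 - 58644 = 10118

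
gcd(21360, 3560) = 3560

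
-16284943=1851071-18136014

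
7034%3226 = 582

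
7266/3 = 2422 = 2422.00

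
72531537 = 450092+72081445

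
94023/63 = 1492 + 3/7 ≈ 1492.43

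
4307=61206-56899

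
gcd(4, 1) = 1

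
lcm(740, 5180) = 5180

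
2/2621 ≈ 0.000763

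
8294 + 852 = 9146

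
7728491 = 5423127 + 2305364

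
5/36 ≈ 0.139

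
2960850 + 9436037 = 12396887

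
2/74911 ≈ 0.0000267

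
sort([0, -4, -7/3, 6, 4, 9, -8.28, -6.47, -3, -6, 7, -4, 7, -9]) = [-9, -8.28, -6.47, -6, -4, -4, -3, -7/3, 0, 4, 6, 7, 7, 9]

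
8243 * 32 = 263776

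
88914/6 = 14819 = 14819.00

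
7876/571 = 13 + 453/571 ≈ 13.79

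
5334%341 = 219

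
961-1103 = -142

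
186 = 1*186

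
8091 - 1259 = 6832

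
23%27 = 23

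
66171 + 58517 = 124688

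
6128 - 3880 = 2248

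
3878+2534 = 6412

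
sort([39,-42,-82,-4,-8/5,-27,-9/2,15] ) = [-82,-42,-27,-9/2,-4,-8/5,15,39] 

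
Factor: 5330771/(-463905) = -1 * 3^(-2) * 5^(-1) * 13^(-2) * 61^(-1) * 2237^1 * 2383^1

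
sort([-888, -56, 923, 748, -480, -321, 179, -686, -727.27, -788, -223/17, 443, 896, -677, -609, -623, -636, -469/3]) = [-888, -788, -727.27, -686, -677, -636, -623, -609, -480, -321, -469/3, -56, -223/17, 179, 443, 748, 896, 923]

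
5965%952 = 253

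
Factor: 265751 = 293^1*907^1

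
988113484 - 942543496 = 45569988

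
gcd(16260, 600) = 60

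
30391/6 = 5065 + 1/6 ≈ 5065.17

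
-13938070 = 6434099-20372169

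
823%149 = 78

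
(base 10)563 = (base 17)1g2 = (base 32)hj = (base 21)15h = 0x233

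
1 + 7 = 8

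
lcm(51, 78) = 1326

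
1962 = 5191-3229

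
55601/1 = 55601 = 55601.00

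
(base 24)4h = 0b1110001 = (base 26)49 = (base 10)113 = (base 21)58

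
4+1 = 5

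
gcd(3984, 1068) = 12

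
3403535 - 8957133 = -5553598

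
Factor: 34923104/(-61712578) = -1*2^4*97^1*5023^(-1)*6143^(-1)*11251^1 = -17461552/30856289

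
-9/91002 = -3/30334 ≈ -0.0000989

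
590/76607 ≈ 0.00770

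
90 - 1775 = -1685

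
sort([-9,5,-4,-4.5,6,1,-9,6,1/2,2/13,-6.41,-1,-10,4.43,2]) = [-10,-9,-9,-6.41,-4.5,-4,-1,2/13,1/2,1,2,4.43,5,6,6]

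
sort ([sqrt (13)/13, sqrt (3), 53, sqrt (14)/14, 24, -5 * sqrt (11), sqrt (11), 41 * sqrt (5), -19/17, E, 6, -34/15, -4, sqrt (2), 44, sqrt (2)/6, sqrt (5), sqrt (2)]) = [-5 * sqrt (11), -4, -34/15, -19/17, sqrt (2)/6, sqrt (14)/14, sqrt (13)/13, sqrt (2), sqrt (2), sqrt (3), sqrt (5), E, sqrt (11), 6, 24, 44, 53, 41 * sqrt (5)]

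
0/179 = 0 = 0.00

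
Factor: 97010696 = 2^3*643^1*18859^1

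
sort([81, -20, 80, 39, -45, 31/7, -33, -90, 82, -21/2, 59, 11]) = [-90, -45, -33, -20, -21/2, 31/7, 11, 39, 59, 80, 81, 82]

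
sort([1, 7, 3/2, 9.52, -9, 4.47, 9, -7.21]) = [-9, -7.21, 1, 3/2, 4.47, 7, 9, 9.52]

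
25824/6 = 4304 = 4304.00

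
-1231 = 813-2044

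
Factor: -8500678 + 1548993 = -1 * 5^1 * 13^1 * 106949^1 = -6951685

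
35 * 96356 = 3372460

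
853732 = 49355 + 804377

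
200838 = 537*374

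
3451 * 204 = 704004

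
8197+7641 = 15838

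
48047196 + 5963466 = 54010662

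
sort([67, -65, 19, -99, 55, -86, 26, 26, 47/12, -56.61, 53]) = [-99, -86, -65, -56.61, 47/12, 19, 26, 26, 53, 55, 67]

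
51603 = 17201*3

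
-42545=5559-48104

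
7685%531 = 251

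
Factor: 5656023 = 3^2 * 628447^1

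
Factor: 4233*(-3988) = -1*2^2*3^1*17^1*83^1*997^1 = -16881204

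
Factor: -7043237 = -1 * 7043237^1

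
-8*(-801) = 6408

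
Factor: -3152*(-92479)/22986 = 2^3*3^ (-2)*197^1*1277^ (-1)*92479^1 = 145746904/11493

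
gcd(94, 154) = 2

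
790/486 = 1 + 152/243 ≈ 1.63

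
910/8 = 455/4 = 113.75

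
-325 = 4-329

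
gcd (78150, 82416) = 6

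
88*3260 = 286880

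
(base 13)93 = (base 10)120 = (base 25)4k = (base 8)170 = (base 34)3i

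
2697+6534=9231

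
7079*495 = 3504105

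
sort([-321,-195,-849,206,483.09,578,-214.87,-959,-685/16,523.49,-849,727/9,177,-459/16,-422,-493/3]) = [-959,-849,-849,-422,-321,-214.87,-195,-493/3,-685/16,-459/16,727/9,177,206,483.09,523.49,578]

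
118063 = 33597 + 84466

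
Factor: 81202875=3^1 * 5^3 * 13^1 * 16657^1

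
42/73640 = 3/5260 ≈ 0.000570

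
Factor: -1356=-1*2^2*3^1*113^1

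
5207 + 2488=7695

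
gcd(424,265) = 53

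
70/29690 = 7/2969 ≈ 0.00236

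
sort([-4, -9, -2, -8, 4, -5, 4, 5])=[-9, -8, -5, -4, -2, 4, 4, 5]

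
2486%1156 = 174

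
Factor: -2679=-1 * 3^1 * 19^1 * 47^1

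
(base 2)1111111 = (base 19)6d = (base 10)127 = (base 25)52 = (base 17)78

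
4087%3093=994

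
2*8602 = 17204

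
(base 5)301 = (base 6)204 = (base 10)76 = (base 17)48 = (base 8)114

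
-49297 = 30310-79607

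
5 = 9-4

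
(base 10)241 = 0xf1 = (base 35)6v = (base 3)22221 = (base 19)cd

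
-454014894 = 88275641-542290535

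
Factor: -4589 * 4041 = -1 * 3^2 * 13^1 * 353^1 * 449^1 = -18544149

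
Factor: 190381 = 61^1 * 3121^1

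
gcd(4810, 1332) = 74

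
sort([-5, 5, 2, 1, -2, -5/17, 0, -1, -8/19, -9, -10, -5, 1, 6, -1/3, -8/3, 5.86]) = [-10, -9, -5, -5, -8/3, -2, -1, -8/19, -1/3, -5/17, 0, 1, 1, 2, 5, 5.86, 6]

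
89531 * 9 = 805779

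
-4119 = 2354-6473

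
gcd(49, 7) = 7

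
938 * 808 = 757904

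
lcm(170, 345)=11730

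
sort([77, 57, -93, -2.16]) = [-93, -2.16, 57, 77]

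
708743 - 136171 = 572572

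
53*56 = 2968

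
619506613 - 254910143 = 364596470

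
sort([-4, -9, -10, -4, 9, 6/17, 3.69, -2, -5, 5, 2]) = [-10, -9, -5, -4, -4, -2, 6/17, 2, 3.69, 5, 9]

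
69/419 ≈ 0.165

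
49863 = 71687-21824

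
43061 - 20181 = 22880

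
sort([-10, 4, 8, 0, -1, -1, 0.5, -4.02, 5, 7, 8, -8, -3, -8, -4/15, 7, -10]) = [-10, -10, -8, -8, -4.02, -3, -1, -1, -4/15, 0, 0.5, 4, 5, 7, 7, 8, 8]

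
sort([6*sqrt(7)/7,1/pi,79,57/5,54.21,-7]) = [-7,1/pi,6*sqrt(7)/7,57/5,54.21,79]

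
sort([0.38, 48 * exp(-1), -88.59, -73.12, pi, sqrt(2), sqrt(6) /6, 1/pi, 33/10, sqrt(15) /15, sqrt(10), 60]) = [-88.59, -73.12, sqrt(15) /15, 1/pi, 0.38, sqrt(6) /6, sqrt(2), pi, sqrt(10), 33/10, 48 * exp(-1), 60]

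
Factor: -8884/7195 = -1*2^2*5^(-1)*1439^(-1)*2221^1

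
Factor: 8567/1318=2^(-1)*13^1=13/2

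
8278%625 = 153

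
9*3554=31986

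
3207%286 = 61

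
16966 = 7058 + 9908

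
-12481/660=-18 - 601/660 ≈ -18.91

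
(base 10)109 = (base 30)3j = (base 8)155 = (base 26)45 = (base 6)301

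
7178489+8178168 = 15356657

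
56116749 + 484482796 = 540599545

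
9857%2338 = 505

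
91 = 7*13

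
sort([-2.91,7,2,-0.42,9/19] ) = [-2.91,-0.42,9/19,2,7] 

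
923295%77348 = 72467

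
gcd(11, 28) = 1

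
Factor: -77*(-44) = 2^2*7^1*11^2 = 3388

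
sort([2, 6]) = [2, 6]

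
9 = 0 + 9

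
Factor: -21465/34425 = -1 * 5^(-1) * 17^(-1) * 53^1 = -53/85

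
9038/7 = 1291 + 1/7 ≈ 1291.14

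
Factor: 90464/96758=2^4*11^1*101^(-1)*257^1*479^(-1)=45232/48379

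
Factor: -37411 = -1*11^1*19^1*179^1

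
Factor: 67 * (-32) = -1 * 2^5 * 67^1 = -2144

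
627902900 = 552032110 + 75870790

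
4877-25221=-20344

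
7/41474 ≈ 0.000169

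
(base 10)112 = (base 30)3m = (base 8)160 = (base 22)52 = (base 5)422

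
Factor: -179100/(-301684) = 3^2*5^2*379^(-1) = 225/379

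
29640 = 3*9880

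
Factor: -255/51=-1 * 5^1=-5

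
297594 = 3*99198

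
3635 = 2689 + 946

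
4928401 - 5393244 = -464843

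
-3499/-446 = 7 + 377/446 ≈ 7.85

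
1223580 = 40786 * 30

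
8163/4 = 2040+3/4 = 2040.75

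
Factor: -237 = -1*3^1*79^1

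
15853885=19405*817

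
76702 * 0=0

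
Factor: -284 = -1*2^2*71^1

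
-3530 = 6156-9686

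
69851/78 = 895 + 41/78 ≈ 895.53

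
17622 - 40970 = -23348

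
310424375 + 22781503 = 333205878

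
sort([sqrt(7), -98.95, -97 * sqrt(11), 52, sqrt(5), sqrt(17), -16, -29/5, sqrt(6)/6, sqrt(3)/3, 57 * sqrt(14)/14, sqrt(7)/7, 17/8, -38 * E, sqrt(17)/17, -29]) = [-97 * sqrt(11), -38 * E, -98.95, -29, -16, -29/5, sqrt(17)/17, sqrt(7)/7, sqrt(6)/6, sqrt(3)/3, 17/8, sqrt(5), sqrt(7), sqrt(17), 57 * sqrt(14)/14, 52]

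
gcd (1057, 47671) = 1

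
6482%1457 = 654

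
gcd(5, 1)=1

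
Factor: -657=-1 * 3^2 * 73^1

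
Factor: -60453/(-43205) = 3^3 * 5^(-1) * 2239^1 * 8641^(-1)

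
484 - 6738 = -6254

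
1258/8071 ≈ 0.156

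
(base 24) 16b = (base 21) 1dh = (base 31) ni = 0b1011011011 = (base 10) 731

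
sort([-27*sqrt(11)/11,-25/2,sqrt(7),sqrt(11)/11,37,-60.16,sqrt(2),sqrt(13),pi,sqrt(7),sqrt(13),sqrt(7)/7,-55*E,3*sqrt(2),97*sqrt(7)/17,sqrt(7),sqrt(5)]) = [-55*E,-60.16,-25/2,-27*sqrt(11)/11,sqrt(11)/11,sqrt(7)/7,sqrt(2),sqrt(5),sqrt(7),sqrt(7),sqrt(7),pi,sqrt(13),sqrt(13),3*sqrt(2),97*sqrt(7)/17,37]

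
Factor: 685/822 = 2^(-1)*3^(-1)*5^1 = 5/6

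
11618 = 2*5809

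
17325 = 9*1925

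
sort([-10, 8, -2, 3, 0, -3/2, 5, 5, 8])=[-10, -2, -3/2, 0, 3, 5, 5, 8, 8]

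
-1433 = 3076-4509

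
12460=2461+9999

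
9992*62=619504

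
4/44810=2/22405 ≈ 0.0000893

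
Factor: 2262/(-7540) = -1 * 2^(-1) * 3^1 * 5^(-1) = -3/10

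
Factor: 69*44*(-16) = -1*2^6*3^1*11^1*23^1 = -48576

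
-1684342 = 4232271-5916613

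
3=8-5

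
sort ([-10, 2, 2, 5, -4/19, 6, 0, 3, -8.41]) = [-10, -8.41, -4/19, 0, 2, 2, 3, 5, 6]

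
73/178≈0.410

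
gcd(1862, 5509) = 7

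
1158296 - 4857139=-3698843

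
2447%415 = 372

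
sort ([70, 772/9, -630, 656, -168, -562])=[-630, -562, -168, 70, 772/9, 656]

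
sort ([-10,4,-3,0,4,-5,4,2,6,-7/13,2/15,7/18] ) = [-10,-5,-3,-7/13,0,2/15,7/18,2,4,4,4,6] 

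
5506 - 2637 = 2869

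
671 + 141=812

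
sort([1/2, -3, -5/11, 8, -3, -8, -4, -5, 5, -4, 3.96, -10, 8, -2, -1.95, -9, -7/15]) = [-10, -9, -8, -5, -4, -4, -3, -3, -2, -1.95, -7/15, -5/11, 1/2, 3.96, 5, 8, 8]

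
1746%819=108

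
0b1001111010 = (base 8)1172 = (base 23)14d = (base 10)634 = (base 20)1be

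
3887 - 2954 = 933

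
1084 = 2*542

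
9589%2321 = 305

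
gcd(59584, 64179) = 1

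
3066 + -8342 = -5276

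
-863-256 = -1119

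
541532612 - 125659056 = 415873556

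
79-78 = 1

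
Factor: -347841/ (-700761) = 3^2*13^1*109^ (-1)*991^1*2143^ (-1) = 115947/233587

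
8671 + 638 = 9309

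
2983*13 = 38779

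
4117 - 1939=2178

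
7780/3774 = 3890/1887 ≈ 2.06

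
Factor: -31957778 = -1*2^1*41^1*61^1*6389^1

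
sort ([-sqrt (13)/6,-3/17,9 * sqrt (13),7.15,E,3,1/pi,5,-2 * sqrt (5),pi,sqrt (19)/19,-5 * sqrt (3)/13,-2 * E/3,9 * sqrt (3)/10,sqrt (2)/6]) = [-2 * sqrt (5),-2 * E/3,-5 * sqrt (3)/13,-sqrt (13)/6,-3/17,sqrt (19)/19,sqrt (2)/6,1/pi,9 * sqrt (3)/10,E,3,pi,5,7.15,9 * sqrt (13)]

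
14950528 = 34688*431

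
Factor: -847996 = -1*2^2*101^1*2099^1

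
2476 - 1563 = 913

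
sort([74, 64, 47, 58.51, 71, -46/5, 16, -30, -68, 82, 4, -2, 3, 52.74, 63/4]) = [-68, -30, -46/5, -2, 3, 4, 63/4, 16, 47, 52.74, 58.51, 64, 71, 74, 82]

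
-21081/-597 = 35+62/199 ≈ 35.31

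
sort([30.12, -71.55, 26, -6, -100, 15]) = [-100, -71.55, -6, 15, 26, 30.12]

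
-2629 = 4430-7059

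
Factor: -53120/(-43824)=2^3*3^(-1)*5^1*11^(-1)=40/33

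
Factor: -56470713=-1*3^1*13^1*229^1*6323^1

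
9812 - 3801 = 6011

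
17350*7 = 121450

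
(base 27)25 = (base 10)59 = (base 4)323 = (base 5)214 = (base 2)111011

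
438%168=102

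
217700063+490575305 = 708275368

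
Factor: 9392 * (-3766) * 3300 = -1 * 2^7 * 3^1 * 5^2 * 7^1 * 11^1 * 269^1 * 587^1 = -116721897600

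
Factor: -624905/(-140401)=5^1 * 124981^1 * 140401^(-1)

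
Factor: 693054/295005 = 2^1*3^1*5^(-1)*71^(-1)*139^1 = 834/355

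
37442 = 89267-51825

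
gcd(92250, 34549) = 1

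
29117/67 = 434+39/67 ≈ 434.58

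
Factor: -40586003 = -1*37^1*1096919^1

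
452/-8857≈-0.0510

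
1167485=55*21227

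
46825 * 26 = 1217450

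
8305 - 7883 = 422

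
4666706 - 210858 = 4455848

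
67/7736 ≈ 0.00866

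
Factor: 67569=3^1 * 101^1 * 223^1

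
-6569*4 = -26276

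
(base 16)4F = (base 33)2D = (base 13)61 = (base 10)79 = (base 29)2L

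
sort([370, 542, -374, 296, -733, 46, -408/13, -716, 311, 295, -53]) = [-733, -716, -374, -53, -408/13, 46, 295, 296, 311, 370, 542]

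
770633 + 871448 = 1642081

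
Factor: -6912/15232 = -1*2^1*3^3*7^(-1)*17^(-1) = -54/119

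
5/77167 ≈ 0.0000648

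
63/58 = 1 + 5/58 ≈ 1.09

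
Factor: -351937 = -1 * 19^1 * 18523^1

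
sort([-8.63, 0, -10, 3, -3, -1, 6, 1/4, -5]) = [-10, -8.63, -5, -3, -1, 0, 1/4, 3, 6]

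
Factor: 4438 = 2^1*7^1*317^1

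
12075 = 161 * 75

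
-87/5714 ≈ -0.0152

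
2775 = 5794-3019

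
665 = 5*133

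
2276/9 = 252+8/9≈252.89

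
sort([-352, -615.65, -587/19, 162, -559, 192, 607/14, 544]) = [-615.65, -559, -352, -587/19, 607/14, 162, 192, 544]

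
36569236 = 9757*3748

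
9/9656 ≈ 0.000932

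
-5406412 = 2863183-8269595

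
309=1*309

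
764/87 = 8 + 68/87 ≈ 8.78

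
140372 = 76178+64194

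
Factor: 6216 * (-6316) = -1 * 2^5 * 3^1 * 7^1 * 37^1 * 1579^1 = -39260256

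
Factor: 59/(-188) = -1*2^(-2)*47^(-1)*59^1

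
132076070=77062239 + 55013831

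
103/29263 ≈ 0.00352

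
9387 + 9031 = 18418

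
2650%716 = 502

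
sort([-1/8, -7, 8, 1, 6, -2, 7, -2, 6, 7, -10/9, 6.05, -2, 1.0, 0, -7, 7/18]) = [-7, -7, -2, -2, -2, -10/9, -1/8, 0, 7/18, 1, 1.0, 6, 6, 6.05, 7, 7, 8]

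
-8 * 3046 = -24368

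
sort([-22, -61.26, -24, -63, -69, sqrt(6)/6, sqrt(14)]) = [-69, -63, -61.26, -24, -22, sqrt(6)/6, sqrt(14)]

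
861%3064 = 861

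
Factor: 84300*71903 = 2^2*3^1*5^2*13^1*281^1*5531^1 = 6061422900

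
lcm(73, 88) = 6424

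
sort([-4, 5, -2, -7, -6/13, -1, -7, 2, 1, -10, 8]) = [-10, -7, -7, -4, -2, -1, -6/13, 1, 2, 5, 8]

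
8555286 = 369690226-361134940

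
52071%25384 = 1303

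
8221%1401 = 1216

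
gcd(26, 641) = 1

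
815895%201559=9659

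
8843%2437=1532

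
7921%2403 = 712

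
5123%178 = 139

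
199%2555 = 199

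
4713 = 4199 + 514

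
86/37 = 2 + 12/37 ≈ 2.32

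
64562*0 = 0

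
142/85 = 1 + 57/85 ≈ 1.67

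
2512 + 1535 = 4047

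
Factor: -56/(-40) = 5^(-1) * 7^1 = 7/5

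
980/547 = 1 + 433/547 ≈ 1.79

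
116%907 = 116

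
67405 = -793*(-85)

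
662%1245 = 662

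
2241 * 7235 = 16213635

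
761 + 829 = 1590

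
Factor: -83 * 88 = -1 * 2^3 * 11^1 * 83^1 = -7304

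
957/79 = 12 + 9/79 ≈ 12.11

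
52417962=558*93939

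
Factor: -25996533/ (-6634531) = 3^1 * 37^1 * 234203^1 * 6634531^ (-1)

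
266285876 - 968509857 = -702223981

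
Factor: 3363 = 3^1 * 19^1 * 59^1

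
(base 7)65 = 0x2f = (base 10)47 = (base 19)29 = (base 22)23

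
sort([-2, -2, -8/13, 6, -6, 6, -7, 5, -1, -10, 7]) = [-10, -7, -6, -2, -2, -1, -8/13, 5, 6, 6, 7]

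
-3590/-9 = 398 + 8/9 ≈ 398.89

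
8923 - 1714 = 7209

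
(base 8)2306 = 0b10011000110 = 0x4c6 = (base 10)1222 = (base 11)a11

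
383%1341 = 383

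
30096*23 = 692208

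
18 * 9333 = 167994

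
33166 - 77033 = -43867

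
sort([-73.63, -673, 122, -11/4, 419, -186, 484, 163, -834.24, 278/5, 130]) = [-834.24, -673, -186, -73.63, -11/4, 278/5, 122, 130, 163, 419, 484]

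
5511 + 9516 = 15027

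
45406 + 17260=62666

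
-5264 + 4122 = -1142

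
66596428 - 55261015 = 11335413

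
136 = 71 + 65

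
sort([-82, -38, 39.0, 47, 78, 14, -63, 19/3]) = [-82, -63, -38, 19/3, 14, 39.0, 47, 78]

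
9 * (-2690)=-24210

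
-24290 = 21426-45716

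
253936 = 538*472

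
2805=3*935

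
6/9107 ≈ 0.000659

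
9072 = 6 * 1512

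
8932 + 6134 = 15066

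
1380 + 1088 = 2468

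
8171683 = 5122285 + 3049398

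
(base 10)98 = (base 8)142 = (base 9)118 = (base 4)1202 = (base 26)3k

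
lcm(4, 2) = 4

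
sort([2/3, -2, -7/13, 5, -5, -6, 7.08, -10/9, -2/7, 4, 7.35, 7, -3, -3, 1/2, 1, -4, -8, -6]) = [-8, -6, -6, -5, -4, -3, -3, -2, -10/9, -7/13, -2/7, 1/2, 2/3, 1, 4, 5, 7, 7.08, 7.35]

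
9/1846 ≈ 0.00488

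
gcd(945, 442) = 1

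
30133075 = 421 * 71575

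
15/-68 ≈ -0.221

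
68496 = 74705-6209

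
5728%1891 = 55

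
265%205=60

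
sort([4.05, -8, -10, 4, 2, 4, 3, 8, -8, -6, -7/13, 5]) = [-10, -8, -8, -6, -7/13, 2, 3, 4, 4, 4.05, 5, 8]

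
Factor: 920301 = 3^1*37^1*8291^1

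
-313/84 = -3 - 61/84 ≈ -3.73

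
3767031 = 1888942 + 1878089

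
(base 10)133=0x85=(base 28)4l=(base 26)53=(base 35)3s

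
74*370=27380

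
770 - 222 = 548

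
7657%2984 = 1689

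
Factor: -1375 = -1*5^3*11^1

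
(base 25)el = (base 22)gj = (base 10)371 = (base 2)101110011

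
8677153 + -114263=8562890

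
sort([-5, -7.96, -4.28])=[-7.96, -5, -4.28]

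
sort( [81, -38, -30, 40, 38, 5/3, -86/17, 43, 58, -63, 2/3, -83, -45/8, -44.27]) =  [-83, -63, -44.27, -38, -30, -45/8, -86/17, 2/3, 5/3, 38, 40, 43, 58, 81]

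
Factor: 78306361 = 7^2 * 1598089^1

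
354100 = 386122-32022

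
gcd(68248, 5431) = 1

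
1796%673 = 450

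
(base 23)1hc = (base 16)3a4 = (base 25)1c7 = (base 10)932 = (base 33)s8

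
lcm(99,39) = 1287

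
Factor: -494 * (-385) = 2^1 * 5^1 * 7^1 * 11^1 * 13^1 * 19^1 = 190190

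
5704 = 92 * 62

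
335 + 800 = 1135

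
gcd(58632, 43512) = 168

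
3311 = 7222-3911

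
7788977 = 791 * 9847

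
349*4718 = 1646582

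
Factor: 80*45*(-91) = -1*2^4*3^2*5^2*7^1*13^1 = -327600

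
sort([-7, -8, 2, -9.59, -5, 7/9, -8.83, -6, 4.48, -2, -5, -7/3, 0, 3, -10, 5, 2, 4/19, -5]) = [-10, -9.59, -8.83, -8, -7, -6, -5, -5, -5, -7/3, -2, 0, 4/19, 7/9, 2, 2, 3, 4.48, 5]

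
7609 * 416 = 3165344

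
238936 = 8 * 29867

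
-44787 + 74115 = 29328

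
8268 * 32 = 264576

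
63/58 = 1 + 5/58 ≈ 1.09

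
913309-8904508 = -7991199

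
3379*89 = 300731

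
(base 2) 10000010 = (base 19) 6g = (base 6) 334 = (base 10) 130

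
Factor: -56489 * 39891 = -1 * 3^1 * 13297^1 * 56489^1 = -2253402699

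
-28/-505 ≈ 0.0554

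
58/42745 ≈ 0.00136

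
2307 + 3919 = 6226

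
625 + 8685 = 9310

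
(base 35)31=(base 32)3a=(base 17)64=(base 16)6a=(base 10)106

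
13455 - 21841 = -8386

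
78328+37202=115530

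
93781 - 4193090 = -4099309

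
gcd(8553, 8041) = 1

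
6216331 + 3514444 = 9730775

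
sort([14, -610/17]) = [-610/17, 14]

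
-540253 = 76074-616327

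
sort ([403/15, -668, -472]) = [-668, -472, 403/15]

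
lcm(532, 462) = 17556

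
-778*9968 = -7755104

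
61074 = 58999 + 2075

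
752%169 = 76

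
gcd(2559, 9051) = 3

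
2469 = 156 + 2313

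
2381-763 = 1618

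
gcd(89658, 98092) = 2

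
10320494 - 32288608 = -21968114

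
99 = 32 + 67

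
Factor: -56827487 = -1*3529^1*16103^1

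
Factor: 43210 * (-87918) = -1 * 2^2 * 3^1 * 5^1 * 29^1 * 149^1 * 14653^1 = -3798936780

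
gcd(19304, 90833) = 1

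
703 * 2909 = 2045027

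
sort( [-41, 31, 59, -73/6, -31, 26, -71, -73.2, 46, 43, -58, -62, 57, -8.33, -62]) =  [-73.2, -71, -62, -62, -58, -41, -31, -73/6, -8.33, 26, 31, 43, 46, 57, 59]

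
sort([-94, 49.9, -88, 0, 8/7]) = [-94, -88, 0, 8/7, 49.9]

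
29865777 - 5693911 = 24171866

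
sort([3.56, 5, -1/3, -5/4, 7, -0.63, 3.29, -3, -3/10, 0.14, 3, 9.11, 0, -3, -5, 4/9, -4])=[-5, -4, -3, -3, -5/4, -0.63, -1/3, -3/10, 0, 0.14, 4/9, 3, 3.29, 3.56, 5, 7, 9.11]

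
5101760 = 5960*856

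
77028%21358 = 12954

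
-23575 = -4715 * 5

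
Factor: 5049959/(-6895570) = -1*2^(-1)*5^(-1)*11^(-1)*62687^(-1)*5049959^1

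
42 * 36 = 1512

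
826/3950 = 413/1975 ≈ 0.209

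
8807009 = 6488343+2318666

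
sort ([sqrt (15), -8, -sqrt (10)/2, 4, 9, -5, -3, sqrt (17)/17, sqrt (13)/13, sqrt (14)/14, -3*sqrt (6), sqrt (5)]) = [-8, -3*sqrt (6), -5, -3, -sqrt (10)/2, sqrt (17)/17, sqrt (14)/14, sqrt (13)/13, sqrt (5), sqrt (15), 4, 9]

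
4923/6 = 820 + 1/2 = 820.50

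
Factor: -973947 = -1*3^1*13^2*17^1*113^1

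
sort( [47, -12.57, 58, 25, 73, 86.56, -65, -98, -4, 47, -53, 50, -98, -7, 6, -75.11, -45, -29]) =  [-98, -98, -75.11, -65, -53, -45, -29, -12.57, -7, -4, 6, 25, 47, 47, 50, 58, 73, 86.56]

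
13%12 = 1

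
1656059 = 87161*19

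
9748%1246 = 1026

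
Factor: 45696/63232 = 2^(-1) * 3^1 * 7^1 * 13^(-1) * 17^1 * 19^(-1) = 357/494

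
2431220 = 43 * 56540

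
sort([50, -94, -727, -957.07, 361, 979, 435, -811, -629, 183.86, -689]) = [-957.07, -811, -727, -689, -629, -94, 50, 183.86, 361, 435, 979]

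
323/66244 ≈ 0.00488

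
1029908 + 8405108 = 9435016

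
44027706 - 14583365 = 29444341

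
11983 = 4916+7067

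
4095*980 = 4013100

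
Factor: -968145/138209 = -1 * 3^1 * 5^1 * 19^1 * 43^1 * 79^1 * 138209^(-1)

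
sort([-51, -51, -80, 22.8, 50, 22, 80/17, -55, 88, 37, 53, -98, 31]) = [-98, -80, -55, -51, -51, 80/17, 22, 22.8, 31, 37, 50, 53, 88]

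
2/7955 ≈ 0.000251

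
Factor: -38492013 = -1 * 3^1 * 7^1 * 47^1 * 59^1 * 661^1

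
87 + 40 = 127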